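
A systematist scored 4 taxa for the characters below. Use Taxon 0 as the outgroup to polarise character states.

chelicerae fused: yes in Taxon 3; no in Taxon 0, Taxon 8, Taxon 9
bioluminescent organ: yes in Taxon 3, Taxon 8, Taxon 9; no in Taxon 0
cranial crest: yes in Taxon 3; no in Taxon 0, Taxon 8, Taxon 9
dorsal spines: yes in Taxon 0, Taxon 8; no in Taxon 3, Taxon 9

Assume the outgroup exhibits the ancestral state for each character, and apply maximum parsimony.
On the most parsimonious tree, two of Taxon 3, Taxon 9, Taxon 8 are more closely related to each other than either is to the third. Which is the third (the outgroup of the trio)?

Taxon 8

Character polarity is set by the outgroup: the derived state is whichever differs from the outgroup's state, so for dorsal spines the derived state is 'no', and for the remaining characters it is 'yes'.
chelicerae fused (derived state 'yes') is unique to Taxon 3 (autapomorphy; uninformative for grouping).
bioluminescent organ (derived state 'yes') is shared by all ingroup taxa — unites the whole ingroup.
cranial crest: derived state 'yes' in Taxon 3 only — an autapomorphy, so it tells us nothing about relationships among taxa.
Only Taxon 3 and Taxon 9 show the derived state 'no' for dorsal spines, supporting them as a clade.
Most parsimonious ingroup topology: ((Taxon 3,Taxon 9),Taxon 8).
Taxon 9 and Taxon 3 share a more recent common ancestor with each other than either does with Taxon 8, so Taxon 8 is the least closely related of the three.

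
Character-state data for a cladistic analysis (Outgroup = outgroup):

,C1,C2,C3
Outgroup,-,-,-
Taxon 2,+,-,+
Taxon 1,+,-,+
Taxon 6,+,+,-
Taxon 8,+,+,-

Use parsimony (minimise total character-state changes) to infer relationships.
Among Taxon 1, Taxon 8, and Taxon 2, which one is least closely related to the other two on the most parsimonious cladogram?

The outgroup has state '-' for every character, so '+' is the derived state throughout.
All ingroup taxa share the derived state '+' for C1; it defines the ingroup but does not resolve relationships within it.
Only Taxon 6 and Taxon 8 show the derived state '+' for C2, supporting them as a clade.
Only Taxon 1 and Taxon 2 show the derived state '+' for C3, supporting them as a clade.
Most parsimonious ingroup topology: ((Taxon 2,Taxon 1),(Taxon 6,Taxon 8)).
Taxon 2 and Taxon 1 share a more recent common ancestor with each other than either does with Taxon 8, so Taxon 8 is the least closely related of the three.

Taxon 8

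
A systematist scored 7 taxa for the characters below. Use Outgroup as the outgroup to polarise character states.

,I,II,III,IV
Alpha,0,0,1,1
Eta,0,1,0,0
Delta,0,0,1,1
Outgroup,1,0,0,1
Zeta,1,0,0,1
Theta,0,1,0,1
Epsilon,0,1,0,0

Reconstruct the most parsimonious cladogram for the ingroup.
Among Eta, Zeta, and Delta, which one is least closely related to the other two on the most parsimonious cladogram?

Zeta

Character polarity is set by the outgroup: the derived state is whichever differs from the outgroup's state, so for I, IV the derived state is '0', and for the remaining characters it is '1'.
Only Alpha, Delta, Epsilon, Eta, and Theta show the derived state '0' for I, supporting them as a clade.
Only Epsilon, Eta, and Theta show the derived state '1' for II, supporting them as a clade.
III (derived state '1') is shared by Alpha and Delta — a synapomorphy uniting that clade.
Only Epsilon and Eta show the derived state '0' for IV, supporting them as a clade.
Most parsimonious ingroup topology: (((Delta,Alpha),(Theta,(Eta,Epsilon))),Zeta).
Eta and Delta share a more recent common ancestor with each other than either does with Zeta, so Zeta is the least closely related of the three.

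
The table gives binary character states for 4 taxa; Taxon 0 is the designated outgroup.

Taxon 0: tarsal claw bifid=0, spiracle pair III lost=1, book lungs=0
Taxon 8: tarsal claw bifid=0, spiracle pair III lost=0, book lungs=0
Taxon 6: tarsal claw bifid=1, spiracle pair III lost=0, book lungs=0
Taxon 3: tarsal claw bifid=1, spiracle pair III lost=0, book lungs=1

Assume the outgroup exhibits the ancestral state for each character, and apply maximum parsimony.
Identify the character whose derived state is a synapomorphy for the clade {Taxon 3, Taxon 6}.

tarsal claw bifid

Character polarity is set by the outgroup: the derived state is whichever differs from the outgroup's state, so for spiracle pair III lost the derived state is '0', and for the remaining characters it is '1'.
Only Taxon 3 and Taxon 6 show the derived state '1' for tarsal claw bifid, supporting them as a clade.
All ingroup taxa share the derived state '0' for spiracle pair III lost; it defines the ingroup but does not resolve relationships within it.
book lungs: derived state '1' in Taxon 3 only — an autapomorphy, so it tells us nothing about relationships among taxa.
Most parsimonious ingroup topology: (Taxon 8,(Taxon 6,Taxon 3)).
The clade {Taxon 3, Taxon 6} is supported by tarsal claw bifid: its derived state '1' occurs in exactly those taxa and in no other taxon (including the outgroup).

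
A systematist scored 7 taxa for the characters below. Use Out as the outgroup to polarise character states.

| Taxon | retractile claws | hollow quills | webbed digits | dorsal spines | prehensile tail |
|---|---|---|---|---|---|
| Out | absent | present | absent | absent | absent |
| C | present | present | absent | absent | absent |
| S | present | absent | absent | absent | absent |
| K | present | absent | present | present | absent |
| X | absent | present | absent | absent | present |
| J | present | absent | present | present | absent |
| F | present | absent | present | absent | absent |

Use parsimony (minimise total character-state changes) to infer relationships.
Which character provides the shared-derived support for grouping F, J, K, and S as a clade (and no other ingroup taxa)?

hollow quills

Character polarity is set by the outgroup: the derived state is whichever differs from the outgroup's state, so for hollow quills the derived state is 'absent', and for the remaining characters it is 'present'.
retractile claws: derived state 'present' in C, F, J, K, and S only — synapomorphy for {C, F, J, K, S}.
hollow quills (derived state 'absent') is shared by F, J, K, and S — a synapomorphy uniting that clade.
Only F, J, and K show the derived state 'present' for webbed digits, supporting them as a clade.
dorsal spines: derived state 'present' in J and K only — synapomorphy for {J, K}.
prehensile tail (derived state 'present') is unique to X (autapomorphy; uninformative for grouping).
Most parsimonious ingroup topology: ((C,(S,((K,J),F))),X).
The clade {F, J, K, S} is supported by hollow quills: its derived state 'absent' occurs in exactly those taxa and in no other taxon (including the outgroup).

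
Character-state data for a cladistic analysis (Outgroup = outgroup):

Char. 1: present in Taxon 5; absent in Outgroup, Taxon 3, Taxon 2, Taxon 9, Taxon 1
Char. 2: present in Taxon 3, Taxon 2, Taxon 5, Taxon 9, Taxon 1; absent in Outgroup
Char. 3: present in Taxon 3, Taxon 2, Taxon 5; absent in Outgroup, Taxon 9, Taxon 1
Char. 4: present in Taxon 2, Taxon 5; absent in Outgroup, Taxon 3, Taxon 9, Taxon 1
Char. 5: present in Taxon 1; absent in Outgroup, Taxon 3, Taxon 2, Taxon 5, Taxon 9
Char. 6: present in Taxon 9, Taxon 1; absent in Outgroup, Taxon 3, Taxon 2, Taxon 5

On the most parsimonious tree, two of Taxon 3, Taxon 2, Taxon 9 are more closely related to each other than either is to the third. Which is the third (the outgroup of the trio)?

The outgroup has state 'absent' for every character, so 'present' is the derived state throughout.
Char. 1 (derived state 'present') is unique to Taxon 5 (autapomorphy; uninformative for grouping).
Char. 2 (derived state 'present') is shared by all ingroup taxa — unites the whole ingroup.
Char. 3: derived state 'present' in Taxon 2, Taxon 3, and Taxon 5 only — synapomorphy for {Taxon 2, Taxon 3, Taxon 5}.
Char. 4: derived state 'present' in Taxon 2 and Taxon 5 only — synapomorphy for {Taxon 2, Taxon 5}.
Char. 5: derived state 'present' in Taxon 1 only — an autapomorphy, so it tells us nothing about relationships among taxa.
Char. 6: derived state 'present' in Taxon 1 and Taxon 9 only — synapomorphy for {Taxon 1, Taxon 9}.
Most parsimonious ingroup topology: ((Taxon 3,(Taxon 2,Taxon 5)),(Taxon 9,Taxon 1)).
Taxon 2 and Taxon 3 share a more recent common ancestor with each other than either does with Taxon 9, so Taxon 9 is the least closely related of the three.

Taxon 9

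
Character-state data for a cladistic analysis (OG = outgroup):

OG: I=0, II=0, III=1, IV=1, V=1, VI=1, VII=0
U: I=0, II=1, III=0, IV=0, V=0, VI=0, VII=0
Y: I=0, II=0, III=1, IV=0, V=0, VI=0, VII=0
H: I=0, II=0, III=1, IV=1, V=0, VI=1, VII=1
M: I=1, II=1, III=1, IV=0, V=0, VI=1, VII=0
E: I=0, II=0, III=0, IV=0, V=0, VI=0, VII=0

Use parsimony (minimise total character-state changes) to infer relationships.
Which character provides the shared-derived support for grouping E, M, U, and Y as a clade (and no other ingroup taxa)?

Character polarity is set by the outgroup: the derived state is whichever differs from the outgroup's state, so for III, IV, V, VI the derived state is '0', and for the remaining characters it is '1'.
I (derived state '1') is unique to M (autapomorphy; uninformative for grouping).
II (state '1') occurs in M and U but conflicts with the nesting implied by the other characters — most parsimoniously interpreted as homoplasy.
Only E and U show the derived state '0' for III, supporting them as a clade.
IV (derived state '0') is shared by E, M, U, and Y — a synapomorphy uniting that clade.
V (derived state '0') is shared by all ingroup taxa — unites the whole ingroup.
VI (derived state '0') is shared by E, U, and Y — a synapomorphy uniting that clade.
VII: derived state '1' in H only — an autapomorphy, so it tells us nothing about relationships among taxa.
Most parsimonious ingroup topology: ((((U,E),Y),M),H).
The clade {E, M, U, Y} is supported by IV: its derived state '0' occurs in exactly those taxa and in no other taxon (including the outgroup).

IV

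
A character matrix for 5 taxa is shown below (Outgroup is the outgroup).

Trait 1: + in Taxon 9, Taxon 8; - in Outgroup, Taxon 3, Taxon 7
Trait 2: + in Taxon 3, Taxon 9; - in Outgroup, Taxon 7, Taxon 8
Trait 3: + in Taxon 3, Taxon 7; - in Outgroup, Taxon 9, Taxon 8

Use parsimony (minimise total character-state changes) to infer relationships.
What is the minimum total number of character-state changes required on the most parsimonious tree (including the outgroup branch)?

The outgroup has state '-' for every character, so '+' is the derived state throughout.
Trait 1 (derived state '+') is shared by Taxon 8 and Taxon 9 — a synapomorphy uniting that clade.
Trait 2 (state '+') occurs in Taxon 3 and Taxon 9 but conflicts with the nesting implied by the other characters — most parsimoniously interpreted as homoplasy.
Trait 3 (derived state '+') is shared by Taxon 3 and Taxon 7 — a synapomorphy uniting that clade.
Most parsimonious ingroup topology: ((Taxon 3,Taxon 7),(Taxon 8,Taxon 9)).
Changes per character on this tree: Trait 1: 1; Trait 2: 2; Trait 3: 1.
Total = 4.

4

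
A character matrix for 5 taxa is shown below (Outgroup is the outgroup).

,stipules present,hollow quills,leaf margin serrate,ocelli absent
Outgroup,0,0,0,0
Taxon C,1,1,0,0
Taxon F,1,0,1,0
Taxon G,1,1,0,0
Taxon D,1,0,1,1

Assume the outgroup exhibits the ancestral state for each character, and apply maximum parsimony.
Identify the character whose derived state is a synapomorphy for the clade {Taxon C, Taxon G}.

The outgroup has state '0' for every character, so '1' is the derived state throughout.
All ingroup taxa share the derived state '1' for stipules present; it defines the ingroup but does not resolve relationships within it.
Only Taxon C and Taxon G show the derived state '1' for hollow quills, supporting them as a clade.
leaf margin serrate: derived state '1' in Taxon D and Taxon F only — synapomorphy for {Taxon D, Taxon F}.
ocelli absent (derived state '1') is unique to Taxon D (autapomorphy; uninformative for grouping).
Most parsimonious ingroup topology: ((Taxon C,Taxon G),(Taxon F,Taxon D)).
The clade {Taxon C, Taxon G} is supported by hollow quills: its derived state '1' occurs in exactly those taxa and in no other taxon (including the outgroup).

hollow quills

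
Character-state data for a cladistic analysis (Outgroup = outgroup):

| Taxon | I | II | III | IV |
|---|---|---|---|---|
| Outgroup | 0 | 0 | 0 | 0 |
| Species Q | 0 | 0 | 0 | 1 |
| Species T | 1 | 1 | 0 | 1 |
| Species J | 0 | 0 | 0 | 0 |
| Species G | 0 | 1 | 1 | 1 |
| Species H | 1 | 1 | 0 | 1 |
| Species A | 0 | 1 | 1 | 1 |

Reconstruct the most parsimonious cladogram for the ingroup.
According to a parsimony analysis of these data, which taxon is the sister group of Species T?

The outgroup has state '0' for every character, so '1' is the derived state throughout.
Only Species H and Species T show the derived state '1' for I, supporting them as a clade.
II (derived state '1') is shared by Species A, Species G, Species H, and Species T — a synapomorphy uniting that clade.
III (derived state '1') is shared by Species A and Species G — a synapomorphy uniting that clade.
Only Species A, Species G, Species H, Species Q, and Species T show the derived state '1' for IV, supporting them as a clade.
Most parsimonious ingroup topology: ((Species Q,((Species T,Species H),(Species G,Species A))),Species J).
Species T and Species H form a cherry on this tree, so they are sister taxa.

Species H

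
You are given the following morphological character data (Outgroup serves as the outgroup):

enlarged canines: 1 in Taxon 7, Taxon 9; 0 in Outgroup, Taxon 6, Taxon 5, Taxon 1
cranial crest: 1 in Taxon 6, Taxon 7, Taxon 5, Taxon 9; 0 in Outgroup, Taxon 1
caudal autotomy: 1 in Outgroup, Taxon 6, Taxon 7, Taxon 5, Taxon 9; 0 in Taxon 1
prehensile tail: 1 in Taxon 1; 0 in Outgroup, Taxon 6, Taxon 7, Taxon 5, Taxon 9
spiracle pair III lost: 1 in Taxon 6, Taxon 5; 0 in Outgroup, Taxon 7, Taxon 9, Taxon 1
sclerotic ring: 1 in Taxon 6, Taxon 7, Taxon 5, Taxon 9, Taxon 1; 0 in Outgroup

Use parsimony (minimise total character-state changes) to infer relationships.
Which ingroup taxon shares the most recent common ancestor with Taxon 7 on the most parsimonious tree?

Taxon 9

Character polarity is set by the outgroup: the derived state is whichever differs from the outgroup's state, so for caudal autotomy the derived state is '0', and for the remaining characters it is '1'.
enlarged canines: derived state '1' in Taxon 7 and Taxon 9 only — synapomorphy for {Taxon 7, Taxon 9}.
cranial crest (derived state '1') is shared by Taxon 5, Taxon 6, Taxon 7, and Taxon 9 — a synapomorphy uniting that clade.
caudal autotomy: derived state '0' in Taxon 1 only — an autapomorphy, so it tells us nothing about relationships among taxa.
prehensile tail: derived state '1' in Taxon 1 only — an autapomorphy, so it tells us nothing about relationships among taxa.
spiracle pair III lost: derived state '1' in Taxon 5 and Taxon 6 only — synapomorphy for {Taxon 5, Taxon 6}.
sclerotic ring (derived state '1') is shared by all ingroup taxa — unites the whole ingroup.
Most parsimonious ingroup topology: (((Taxon 6,Taxon 5),(Taxon 7,Taxon 9)),Taxon 1).
Taxon 7 and Taxon 9 form a cherry on this tree, so they are sister taxa.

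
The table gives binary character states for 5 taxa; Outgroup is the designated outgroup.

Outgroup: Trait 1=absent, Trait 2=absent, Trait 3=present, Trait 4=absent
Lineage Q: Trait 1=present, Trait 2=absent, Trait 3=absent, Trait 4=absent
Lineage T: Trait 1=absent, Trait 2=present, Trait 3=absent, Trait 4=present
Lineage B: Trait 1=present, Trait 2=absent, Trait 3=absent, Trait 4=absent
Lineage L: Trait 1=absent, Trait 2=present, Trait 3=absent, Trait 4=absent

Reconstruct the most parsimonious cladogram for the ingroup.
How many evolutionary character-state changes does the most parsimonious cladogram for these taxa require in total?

4

Character polarity is set by the outgroup: the derived state is whichever differs from the outgroup's state, so for Trait 3 the derived state is 'absent', and for the remaining characters it is 'present'.
Trait 1 (derived state 'present') is shared by Lineage B and Lineage Q — a synapomorphy uniting that clade.
Trait 2: derived state 'present' in Lineage L and Lineage T only — synapomorphy for {Lineage L, Lineage T}.
Trait 3 (derived state 'absent') is shared by all ingroup taxa — unites the whole ingroup.
Trait 4 (derived state 'present') is unique to Lineage T (autapomorphy; uninformative for grouping).
Most parsimonious ingroup topology: ((Lineage Q,Lineage B),(Lineage T,Lineage L)).
Changes per character on this tree: Trait 1: 1; Trait 2: 1; Trait 3: 1; Trait 4: 1.
Total = 4.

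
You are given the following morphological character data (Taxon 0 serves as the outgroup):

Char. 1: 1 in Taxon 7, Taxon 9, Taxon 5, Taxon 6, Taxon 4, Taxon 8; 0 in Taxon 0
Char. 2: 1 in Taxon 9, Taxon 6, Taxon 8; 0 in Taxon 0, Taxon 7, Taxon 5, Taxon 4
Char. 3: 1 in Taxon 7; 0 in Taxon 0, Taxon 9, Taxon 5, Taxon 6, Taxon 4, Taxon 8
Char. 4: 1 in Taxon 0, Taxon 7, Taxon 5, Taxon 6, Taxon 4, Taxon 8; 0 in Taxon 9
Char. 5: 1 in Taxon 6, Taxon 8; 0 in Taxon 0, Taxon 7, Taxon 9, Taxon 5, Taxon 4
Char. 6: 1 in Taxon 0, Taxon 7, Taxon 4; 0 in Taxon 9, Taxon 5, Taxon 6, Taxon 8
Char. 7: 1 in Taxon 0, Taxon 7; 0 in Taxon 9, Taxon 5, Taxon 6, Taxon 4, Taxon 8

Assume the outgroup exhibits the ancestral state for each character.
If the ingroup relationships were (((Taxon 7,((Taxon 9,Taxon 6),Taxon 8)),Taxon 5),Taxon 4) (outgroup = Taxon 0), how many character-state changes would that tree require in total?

10

Map each character onto (((Taxon 7,((Taxon 9,Taxon 6),Taxon 8)),Taxon 5),Taxon 4) (rooted by Taxon 0) and count the minimum state changes it requires (Fitch parsimony):
Char. 1: 1; Char. 2: 1; Char. 3: 1; Char. 4: 1; Char. 5: 2; Char. 6: 2; Char. 7: 2.
Total tree length = 10.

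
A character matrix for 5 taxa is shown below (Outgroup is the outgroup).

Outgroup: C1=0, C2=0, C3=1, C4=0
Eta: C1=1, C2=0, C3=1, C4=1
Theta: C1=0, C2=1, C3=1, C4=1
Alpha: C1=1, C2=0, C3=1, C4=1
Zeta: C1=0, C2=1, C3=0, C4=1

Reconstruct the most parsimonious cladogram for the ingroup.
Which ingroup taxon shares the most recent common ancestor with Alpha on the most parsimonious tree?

Eta

Character polarity is set by the outgroup: the derived state is whichever differs from the outgroup's state, so for C3 the derived state is '0', and for the remaining characters it is '1'.
Only Alpha and Eta show the derived state '1' for C1, supporting them as a clade.
C2 (derived state '1') is shared by Theta and Zeta — a synapomorphy uniting that clade.
C3 (derived state '0') is unique to Zeta (autapomorphy; uninformative for grouping).
C4 (derived state '1') is shared by all ingroup taxa — unites the whole ingroup.
Most parsimonious ingroup topology: ((Eta,Alpha),(Theta,Zeta)).
Alpha and Eta form a cherry on this tree, so they are sister taxa.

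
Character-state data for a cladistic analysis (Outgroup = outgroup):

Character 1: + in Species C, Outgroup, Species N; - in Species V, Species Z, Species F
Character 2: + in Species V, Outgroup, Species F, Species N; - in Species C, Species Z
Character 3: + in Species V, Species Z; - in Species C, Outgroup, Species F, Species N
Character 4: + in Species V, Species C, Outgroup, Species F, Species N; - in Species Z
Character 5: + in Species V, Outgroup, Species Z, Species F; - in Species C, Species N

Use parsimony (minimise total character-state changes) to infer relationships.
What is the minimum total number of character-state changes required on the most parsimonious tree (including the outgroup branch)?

6

Character polarity is set by the outgroup: the derived state is whichever differs from the outgroup's state, so for Character 1, Character 2, Character 4, Character 5 the derived state is '-', and for the remaining characters it is '+'.
Character 1 (derived state '-') is shared by Species F, Species V, and Species Z — a synapomorphy uniting that clade.
Character 2 groups Species C and Species Z, which is incompatible with the clades supported by the remaining characters; treating it as convergent (homoplasy) costs fewer steps than any alternative tree.
Character 3: derived state '+' in Species V and Species Z only — synapomorphy for {Species V, Species Z}.
Character 4: derived state '-' in Species Z only — an autapomorphy, so it tells us nothing about relationships among taxa.
Character 5 (derived state '-') is shared by Species C and Species N — a synapomorphy uniting that clade.
Most parsimonious ingroup topology: ((Species C,Species N),(Species F,(Species Z,Species V))).
Changes per character on this tree: Character 1: 1; Character 2: 2; Character 3: 1; Character 4: 1; Character 5: 1.
Total = 6.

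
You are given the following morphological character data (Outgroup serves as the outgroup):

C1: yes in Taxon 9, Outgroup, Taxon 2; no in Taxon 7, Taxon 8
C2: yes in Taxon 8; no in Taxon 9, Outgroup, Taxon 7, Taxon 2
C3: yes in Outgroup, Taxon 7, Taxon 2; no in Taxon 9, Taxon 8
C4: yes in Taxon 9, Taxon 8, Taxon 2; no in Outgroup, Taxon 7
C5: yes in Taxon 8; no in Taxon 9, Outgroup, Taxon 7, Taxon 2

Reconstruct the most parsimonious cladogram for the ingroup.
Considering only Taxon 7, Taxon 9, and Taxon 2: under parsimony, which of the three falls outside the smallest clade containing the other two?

Taxon 7

Character polarity is set by the outgroup: the derived state is whichever differs from the outgroup's state, so for C1, C3 the derived state is 'no', and for the remaining characters it is 'yes'.
C1 (state 'no') occurs in Taxon 7 and Taxon 8 but conflicts with the nesting implied by the other characters — most parsimoniously interpreted as homoplasy.
C2: derived state 'yes' in Taxon 8 only — an autapomorphy, so it tells us nothing about relationships among taxa.
C3: derived state 'no' in Taxon 8 and Taxon 9 only — synapomorphy for {Taxon 8, Taxon 9}.
C4: derived state 'yes' in Taxon 2, Taxon 8, and Taxon 9 only — synapomorphy for {Taxon 2, Taxon 8, Taxon 9}.
C5 (derived state 'yes') is unique to Taxon 8 (autapomorphy; uninformative for grouping).
Most parsimonious ingroup topology: ((Taxon 2,(Taxon 9,Taxon 8)),Taxon 7).
Taxon 9 and Taxon 2 share a more recent common ancestor with each other than either does with Taxon 7, so Taxon 7 is the least closely related of the three.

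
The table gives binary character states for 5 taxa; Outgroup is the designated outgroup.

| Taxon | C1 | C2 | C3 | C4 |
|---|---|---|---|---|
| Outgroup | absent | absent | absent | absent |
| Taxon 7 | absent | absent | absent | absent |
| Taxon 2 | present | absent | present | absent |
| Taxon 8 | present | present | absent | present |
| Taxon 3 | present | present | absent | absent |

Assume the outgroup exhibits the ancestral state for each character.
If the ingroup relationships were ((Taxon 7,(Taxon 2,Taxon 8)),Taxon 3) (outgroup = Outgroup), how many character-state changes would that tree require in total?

6

Map each character onto ((Taxon 7,(Taxon 2,Taxon 8)),Taxon 3) (rooted by Outgroup) and count the minimum state changes it requires (Fitch parsimony):
C1: 2; C2: 2; C3: 1; C4: 1.
Total tree length = 6.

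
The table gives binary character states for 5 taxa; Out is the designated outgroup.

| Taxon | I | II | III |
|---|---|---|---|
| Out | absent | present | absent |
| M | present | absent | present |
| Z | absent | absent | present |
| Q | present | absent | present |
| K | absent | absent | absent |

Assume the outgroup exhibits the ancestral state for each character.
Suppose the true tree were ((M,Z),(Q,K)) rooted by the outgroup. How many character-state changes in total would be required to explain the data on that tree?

5

Map each character onto ((M,Z),(Q,K)) (rooted by Out) and count the minimum state changes it requires (Fitch parsimony):
I: 2; II: 1; III: 2.
Total tree length = 5.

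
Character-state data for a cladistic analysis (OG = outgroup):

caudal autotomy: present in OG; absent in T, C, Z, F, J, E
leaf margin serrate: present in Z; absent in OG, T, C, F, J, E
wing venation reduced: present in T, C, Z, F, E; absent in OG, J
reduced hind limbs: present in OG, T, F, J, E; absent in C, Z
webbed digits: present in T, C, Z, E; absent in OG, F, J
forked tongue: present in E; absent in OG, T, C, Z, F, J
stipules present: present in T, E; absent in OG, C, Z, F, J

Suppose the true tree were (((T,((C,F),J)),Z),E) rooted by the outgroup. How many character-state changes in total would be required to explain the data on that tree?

Map each character onto (((T,((C,F),J)),Z),E) (rooted by OG) and count the minimum state changes it requires (Fitch parsimony):
caudal autotomy: 1; leaf margin serrate: 1; wing venation reduced: 2; reduced hind limbs: 2; webbed digits: 3; forked tongue: 1; stipules present: 2.
Total tree length = 12.

12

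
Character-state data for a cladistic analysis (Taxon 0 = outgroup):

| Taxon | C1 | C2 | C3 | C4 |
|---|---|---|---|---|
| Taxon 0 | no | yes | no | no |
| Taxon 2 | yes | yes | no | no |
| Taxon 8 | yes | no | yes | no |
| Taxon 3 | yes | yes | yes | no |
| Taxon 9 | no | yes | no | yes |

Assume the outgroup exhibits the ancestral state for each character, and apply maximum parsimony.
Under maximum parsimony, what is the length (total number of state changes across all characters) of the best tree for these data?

Character polarity is set by the outgroup: the derived state is whichever differs from the outgroup's state, so for C2 the derived state is 'no', and for the remaining characters it is 'yes'.
Only Taxon 2, Taxon 3, and Taxon 8 show the derived state 'yes' for C1, supporting them as a clade.
C2 (derived state 'no') is unique to Taxon 8 (autapomorphy; uninformative for grouping).
C3 (derived state 'yes') is shared by Taxon 3 and Taxon 8 — a synapomorphy uniting that clade.
C4: derived state 'yes' in Taxon 9 only — an autapomorphy, so it tells us nothing about relationships among taxa.
Most parsimonious ingroup topology: ((Taxon 2,(Taxon 8,Taxon 3)),Taxon 9).
Changes per character on this tree: C1: 1; C2: 1; C3: 1; C4: 1.
Total = 4.

4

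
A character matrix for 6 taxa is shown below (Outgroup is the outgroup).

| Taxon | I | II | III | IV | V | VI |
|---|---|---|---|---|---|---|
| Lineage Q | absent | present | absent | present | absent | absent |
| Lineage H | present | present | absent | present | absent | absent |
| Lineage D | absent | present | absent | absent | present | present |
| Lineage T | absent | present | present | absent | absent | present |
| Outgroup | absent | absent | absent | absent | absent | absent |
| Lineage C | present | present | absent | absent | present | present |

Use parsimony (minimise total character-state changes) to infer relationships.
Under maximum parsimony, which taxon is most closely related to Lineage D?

The outgroup has state 'absent' for every character, so 'present' is the derived state throughout.
I (state 'present') occurs in Lineage C and Lineage H but conflicts with the nesting implied by the other characters — most parsimoniously interpreted as homoplasy.
II (derived state 'present') is shared by all ingroup taxa — unites the whole ingroup.
III: derived state 'present' in Lineage T only — an autapomorphy, so it tells us nothing about relationships among taxa.
IV: derived state 'present' in Lineage H and Lineage Q only — synapomorphy for {Lineage H, Lineage Q}.
V (derived state 'present') is shared by Lineage C and Lineage D — a synapomorphy uniting that clade.
VI: derived state 'present' in Lineage C, Lineage D, and Lineage T only — synapomorphy for {Lineage C, Lineage D, Lineage T}.
Most parsimonious ingroup topology: ((Lineage H,Lineage Q),(Lineage T,(Lineage C,Lineage D))).
Lineage D and Lineage C form a cherry on this tree, so they are sister taxa.

Lineage C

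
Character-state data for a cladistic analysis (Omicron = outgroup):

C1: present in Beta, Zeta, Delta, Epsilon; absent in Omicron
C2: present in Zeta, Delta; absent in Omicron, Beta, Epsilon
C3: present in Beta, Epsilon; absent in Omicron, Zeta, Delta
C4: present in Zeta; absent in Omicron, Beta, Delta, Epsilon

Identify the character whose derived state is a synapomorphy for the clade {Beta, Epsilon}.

The outgroup has state 'absent' for every character, so 'present' is the derived state throughout.
All ingroup taxa share the derived state 'present' for C1; it defines the ingroup but does not resolve relationships within it.
Only Delta and Zeta show the derived state 'present' for C2, supporting them as a clade.
C3: derived state 'present' in Beta and Epsilon only — synapomorphy for {Beta, Epsilon}.
C4 (derived state 'present') is unique to Zeta (autapomorphy; uninformative for grouping).
Most parsimonious ingroup topology: ((Beta,Epsilon),(Zeta,Delta)).
The clade {Beta, Epsilon} is supported by C3: its derived state 'present' occurs in exactly those taxa and in no other taxon (including the outgroup).

C3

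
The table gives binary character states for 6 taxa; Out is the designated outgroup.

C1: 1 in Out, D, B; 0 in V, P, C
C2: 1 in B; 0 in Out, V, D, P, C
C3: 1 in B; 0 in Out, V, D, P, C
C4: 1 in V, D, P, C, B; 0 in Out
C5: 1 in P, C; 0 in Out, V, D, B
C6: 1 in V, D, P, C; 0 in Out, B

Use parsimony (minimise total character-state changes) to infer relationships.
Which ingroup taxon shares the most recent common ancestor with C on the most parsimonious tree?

Character polarity is set by the outgroup: the derived state is whichever differs from the outgroup's state, so for C1 the derived state is '0', and for the remaining characters it is '1'.
C1 (derived state '0') is shared by C, P, and V — a synapomorphy uniting that clade.
C2 (derived state '1') is unique to B (autapomorphy; uninformative for grouping).
C3: derived state '1' in B only — an autapomorphy, so it tells us nothing about relationships among taxa.
C4 (derived state '1') is shared by all ingroup taxa — unites the whole ingroup.
Only C and P show the derived state '1' for C5, supporting them as a clade.
C6: derived state '1' in C, D, P, and V only — synapomorphy for {C, D, P, V}.
Most parsimonious ingroup topology: (((V,(P,C)),D),B).
C and P form a cherry on this tree, so they are sister taxa.

P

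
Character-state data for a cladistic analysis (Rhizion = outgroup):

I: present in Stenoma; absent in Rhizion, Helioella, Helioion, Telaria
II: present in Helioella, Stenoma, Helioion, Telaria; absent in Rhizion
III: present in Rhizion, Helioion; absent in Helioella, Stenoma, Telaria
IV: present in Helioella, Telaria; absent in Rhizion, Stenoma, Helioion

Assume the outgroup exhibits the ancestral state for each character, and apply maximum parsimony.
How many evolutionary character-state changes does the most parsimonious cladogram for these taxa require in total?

4

Character polarity is set by the outgroup: the derived state is whichever differs from the outgroup's state, so for III the derived state is 'absent', and for the remaining characters it is 'present'.
I (derived state 'present') is unique to Stenoma (autapomorphy; uninformative for grouping).
All ingroup taxa share the derived state 'present' for II; it defines the ingroup but does not resolve relationships within it.
III (derived state 'absent') is shared by Helioella, Stenoma, and Telaria — a synapomorphy uniting that clade.
IV (derived state 'present') is shared by Helioella and Telaria — a synapomorphy uniting that clade.
Most parsimonious ingroup topology: (((Helioella,Telaria),Stenoma),Helioion).
Changes per character on this tree: I: 1; II: 1; III: 1; IV: 1.
Total = 4.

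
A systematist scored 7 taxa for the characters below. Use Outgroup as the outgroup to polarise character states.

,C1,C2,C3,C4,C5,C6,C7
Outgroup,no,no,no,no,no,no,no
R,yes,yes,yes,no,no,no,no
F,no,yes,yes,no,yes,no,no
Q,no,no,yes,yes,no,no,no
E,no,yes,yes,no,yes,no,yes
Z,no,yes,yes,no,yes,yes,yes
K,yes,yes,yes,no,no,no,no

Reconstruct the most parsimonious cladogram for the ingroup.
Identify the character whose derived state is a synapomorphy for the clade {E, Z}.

The outgroup has state 'no' for every character, so 'yes' is the derived state throughout.
C1 (derived state 'yes') is shared by K and R — a synapomorphy uniting that clade.
Only E, F, K, R, and Z show the derived state 'yes' for C2, supporting them as a clade.
All ingroup taxa share the derived state 'yes' for C3; it defines the ingroup but does not resolve relationships within it.
C4 (derived state 'yes') is unique to Q (autapomorphy; uninformative for grouping).
Only E, F, and Z show the derived state 'yes' for C5, supporting them as a clade.
C6 (derived state 'yes') is unique to Z (autapomorphy; uninformative for grouping).
Only E and Z show the derived state 'yes' for C7, supporting them as a clade.
Most parsimonious ingroup topology: (((R,K),(F,(E,Z))),Q).
The clade {E, Z} is supported by C7: its derived state 'yes' occurs in exactly those taxa and in no other taxon (including the outgroup).

C7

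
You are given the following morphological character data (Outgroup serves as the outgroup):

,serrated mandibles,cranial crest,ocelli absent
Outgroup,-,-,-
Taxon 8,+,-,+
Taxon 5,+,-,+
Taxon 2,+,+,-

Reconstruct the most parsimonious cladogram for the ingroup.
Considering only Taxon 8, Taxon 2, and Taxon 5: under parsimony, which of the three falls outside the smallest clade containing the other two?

Taxon 2

The outgroup has state '-' for every character, so '+' is the derived state throughout.
All ingroup taxa share the derived state '+' for serrated mandibles; it defines the ingroup but does not resolve relationships within it.
cranial crest (derived state '+') is unique to Taxon 2 (autapomorphy; uninformative for grouping).
ocelli absent (derived state '+') is shared by Taxon 5 and Taxon 8 — a synapomorphy uniting that clade.
Most parsimonious ingroup topology: ((Taxon 8,Taxon 5),Taxon 2).
Taxon 5 and Taxon 8 share a more recent common ancestor with each other than either does with Taxon 2, so Taxon 2 is the least closely related of the three.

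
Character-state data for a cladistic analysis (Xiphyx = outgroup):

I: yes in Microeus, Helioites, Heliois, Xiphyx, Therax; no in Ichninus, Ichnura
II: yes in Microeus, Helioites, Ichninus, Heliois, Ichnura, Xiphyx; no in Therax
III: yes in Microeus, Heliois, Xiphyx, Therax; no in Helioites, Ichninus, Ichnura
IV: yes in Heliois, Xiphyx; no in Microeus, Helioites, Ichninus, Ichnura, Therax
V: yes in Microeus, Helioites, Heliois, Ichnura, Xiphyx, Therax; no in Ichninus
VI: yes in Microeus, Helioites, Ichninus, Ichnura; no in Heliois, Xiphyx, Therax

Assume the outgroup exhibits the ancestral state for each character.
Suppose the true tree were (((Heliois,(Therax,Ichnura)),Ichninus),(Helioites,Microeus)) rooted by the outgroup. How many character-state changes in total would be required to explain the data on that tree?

12

Map each character onto (((Heliois,(Therax,Ichnura)),Ichninus),(Helioites,Microeus)) (rooted by Xiphyx) and count the minimum state changes it requires (Fitch parsimony):
I: 2; II: 1; III: 3; IV: 2; V: 1; VI: 3.
Total tree length = 12.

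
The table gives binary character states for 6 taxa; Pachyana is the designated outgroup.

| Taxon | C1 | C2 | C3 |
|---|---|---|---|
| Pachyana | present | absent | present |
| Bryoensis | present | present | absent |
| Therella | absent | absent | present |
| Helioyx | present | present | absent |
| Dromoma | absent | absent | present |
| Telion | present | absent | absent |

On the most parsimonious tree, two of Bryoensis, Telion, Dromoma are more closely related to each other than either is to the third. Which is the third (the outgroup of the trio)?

Dromoma

Character polarity is set by the outgroup: the derived state is whichever differs from the outgroup's state, so for C1, C3 the derived state is 'absent', and for the remaining characters it is 'present'.
C1 (derived state 'absent') is shared by Dromoma and Therella — a synapomorphy uniting that clade.
C2: derived state 'present' in Bryoensis and Helioyx only — synapomorphy for {Bryoensis, Helioyx}.
Only Bryoensis, Helioyx, and Telion show the derived state 'absent' for C3, supporting them as a clade.
Most parsimonious ingroup topology: (((Bryoensis,Helioyx),Telion),(Therella,Dromoma)).
Telion and Bryoensis share a more recent common ancestor with each other than either does with Dromoma, so Dromoma is the least closely related of the three.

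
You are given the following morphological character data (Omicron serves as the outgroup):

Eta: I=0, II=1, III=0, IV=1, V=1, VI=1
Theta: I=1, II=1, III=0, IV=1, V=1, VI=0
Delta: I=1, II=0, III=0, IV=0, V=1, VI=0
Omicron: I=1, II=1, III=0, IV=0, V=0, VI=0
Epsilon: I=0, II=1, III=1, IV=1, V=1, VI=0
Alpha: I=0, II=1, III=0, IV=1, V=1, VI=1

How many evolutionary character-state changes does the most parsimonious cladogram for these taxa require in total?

Character polarity is set by the outgroup: the derived state is whichever differs from the outgroup's state, so for I, II the derived state is '0', and for the remaining characters it is '1'.
I (derived state '0') is shared by Alpha, Epsilon, and Eta — a synapomorphy uniting that clade.
II (derived state '0') is unique to Delta (autapomorphy; uninformative for grouping).
III (derived state '1') is unique to Epsilon (autapomorphy; uninformative for grouping).
IV (derived state '1') is shared by Alpha, Epsilon, Eta, and Theta — a synapomorphy uniting that clade.
V (derived state '1') is shared by all ingroup taxa — unites the whole ingroup.
VI: derived state '1' in Alpha and Eta only — synapomorphy for {Alpha, Eta}.
Most parsimonious ingroup topology: ((((Alpha,Eta),Epsilon),Theta),Delta).
Changes per character on this tree: I: 1; II: 1; III: 1; IV: 1; V: 1; VI: 1.
Total = 6.

6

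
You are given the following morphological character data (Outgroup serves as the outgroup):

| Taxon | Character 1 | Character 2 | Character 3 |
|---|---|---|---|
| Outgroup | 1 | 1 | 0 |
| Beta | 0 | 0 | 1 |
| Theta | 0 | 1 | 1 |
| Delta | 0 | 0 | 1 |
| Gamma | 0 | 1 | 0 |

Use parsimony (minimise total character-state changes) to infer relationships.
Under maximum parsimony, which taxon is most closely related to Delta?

Character polarity is set by the outgroup: the derived state is whichever differs from the outgroup's state, so for Character 1, Character 2 the derived state is '0', and for the remaining characters it is '1'.
Character 1 (derived state '0') is shared by all ingroup taxa — unites the whole ingroup.
Character 2 (derived state '0') is shared by Beta and Delta — a synapomorphy uniting that clade.
Only Beta, Delta, and Theta show the derived state '1' for Character 3, supporting them as a clade.
Most parsimonious ingroup topology: (((Beta,Delta),Theta),Gamma).
Delta and Beta form a cherry on this tree, so they are sister taxa.

Beta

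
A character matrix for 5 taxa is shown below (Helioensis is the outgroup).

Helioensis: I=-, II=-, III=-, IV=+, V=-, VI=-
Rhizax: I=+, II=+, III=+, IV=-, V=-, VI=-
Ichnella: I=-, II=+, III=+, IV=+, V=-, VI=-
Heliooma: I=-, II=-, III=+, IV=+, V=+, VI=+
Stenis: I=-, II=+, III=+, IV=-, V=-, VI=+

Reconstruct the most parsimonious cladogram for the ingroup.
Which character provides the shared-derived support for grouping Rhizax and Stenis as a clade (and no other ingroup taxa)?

Character polarity is set by the outgroup: the derived state is whichever differs from the outgroup's state, so for IV the derived state is '-', and for the remaining characters it is '+'.
I (derived state '+') is unique to Rhizax (autapomorphy; uninformative for grouping).
II: derived state '+' in Ichnella, Rhizax, and Stenis only — synapomorphy for {Ichnella, Rhizax, Stenis}.
All ingroup taxa share the derived state '+' for III; it defines the ingroup but does not resolve relationships within it.
Only Rhizax and Stenis show the derived state '-' for IV, supporting them as a clade.
V (derived state '+') is unique to Heliooma (autapomorphy; uninformative for grouping).
VI groups Heliooma and Stenis, which is incompatible with the clades supported by the remaining characters; treating it as convergent (homoplasy) costs fewer steps than any alternative tree.
Most parsimonious ingroup topology: (((Rhizax,Stenis),Ichnella),Heliooma).
The clade {Rhizax, Stenis} is supported by IV: its derived state '-' occurs in exactly those taxa and in no other taxon (including the outgroup).

IV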